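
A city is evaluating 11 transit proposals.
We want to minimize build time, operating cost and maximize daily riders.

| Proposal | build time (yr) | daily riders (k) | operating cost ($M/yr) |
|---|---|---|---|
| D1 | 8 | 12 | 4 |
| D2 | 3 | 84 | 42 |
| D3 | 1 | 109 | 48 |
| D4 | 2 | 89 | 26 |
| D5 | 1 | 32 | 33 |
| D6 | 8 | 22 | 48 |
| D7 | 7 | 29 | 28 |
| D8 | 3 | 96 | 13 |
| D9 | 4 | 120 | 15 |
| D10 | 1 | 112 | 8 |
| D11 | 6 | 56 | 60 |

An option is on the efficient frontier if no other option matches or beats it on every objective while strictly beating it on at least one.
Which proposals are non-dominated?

D1, D9, D10

D1: not dominated (best operating cost).
D2: dominated by D4 (build time 2≤3, daily riders 89≥84, operating cost 26≤42).
D3: dominated by D10 (build time 1≤1, daily riders 112≥109, operating cost 8≤48).
D4: dominated by D10 (build time 1≤2, daily riders 112≥89, operating cost 8≤26).
D5: dominated by D10 (build time 1≤1, daily riders 112≥32, operating cost 8≤33).
D6: dominated by D2 (build time 3≤8, daily riders 84≥22, operating cost 42≤48).
D7: dominated by D4 (build time 2≤7, daily riders 89≥29, operating cost 26≤28).
D8: dominated by D10 (build time 1≤3, daily riders 112≥96, operating cost 8≤13).
D9: not dominated (best daily riders).
D10: not dominated.
D11: dominated by D2 (build time 3≤6, daily riders 84≥56, operating cost 42≤60).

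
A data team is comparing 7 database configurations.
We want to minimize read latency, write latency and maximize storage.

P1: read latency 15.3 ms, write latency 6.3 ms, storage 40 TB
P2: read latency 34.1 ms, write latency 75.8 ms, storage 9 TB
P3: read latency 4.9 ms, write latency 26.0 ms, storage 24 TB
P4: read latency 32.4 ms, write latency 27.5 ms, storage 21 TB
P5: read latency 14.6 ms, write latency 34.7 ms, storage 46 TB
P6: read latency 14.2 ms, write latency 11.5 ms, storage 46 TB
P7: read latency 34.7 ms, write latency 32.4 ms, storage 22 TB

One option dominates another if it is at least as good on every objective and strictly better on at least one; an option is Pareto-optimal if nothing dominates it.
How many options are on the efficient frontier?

3

P1: not dominated (best write latency).
P2: dominated by P1 (read latency 15.3≤34.1, write latency 6.3≤75.8, storage 40≥9).
P3: not dominated (best read latency).
P4: dominated by P1 (read latency 15.3≤32.4, write latency 6.3≤27.5, storage 40≥21).
P5: dominated by P6 (read latency 14.2≤14.6, write latency 11.5≤34.7, storage 46≥46).
P6: not dominated.
P7: dominated by P1 (read latency 15.3≤34.7, write latency 6.3≤32.4, storage 40≥22).
Pareto-optimal: P1, P3, P6 → 3.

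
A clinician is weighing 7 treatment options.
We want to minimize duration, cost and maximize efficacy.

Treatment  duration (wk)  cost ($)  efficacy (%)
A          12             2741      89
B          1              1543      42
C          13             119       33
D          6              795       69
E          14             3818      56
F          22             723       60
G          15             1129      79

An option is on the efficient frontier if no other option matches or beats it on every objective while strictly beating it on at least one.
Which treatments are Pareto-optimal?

A, B, C, D, F, G

A: not dominated (best efficacy).
B: not dominated (best duration).
C: not dominated (best cost).
D: not dominated.
E: dominated by A (duration 12≤14, cost 2741≤3818, efficacy 89≥56).
F: not dominated.
G: not dominated.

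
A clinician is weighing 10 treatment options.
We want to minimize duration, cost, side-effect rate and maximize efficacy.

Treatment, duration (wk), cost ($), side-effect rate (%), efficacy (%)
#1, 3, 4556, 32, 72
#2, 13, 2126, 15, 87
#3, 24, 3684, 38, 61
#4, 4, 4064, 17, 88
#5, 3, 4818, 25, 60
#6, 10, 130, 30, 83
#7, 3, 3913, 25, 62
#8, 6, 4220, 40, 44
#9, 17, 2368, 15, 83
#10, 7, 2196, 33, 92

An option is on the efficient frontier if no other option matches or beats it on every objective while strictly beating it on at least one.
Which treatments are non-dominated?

#1: not dominated.
#2: not dominated.
#3: dominated by #2 (duration 13≤24, cost 2126≤3684, side-effect rate 15≤38, efficacy 87≥61).
#4: not dominated.
#5: dominated by #7 (duration 3≤3, cost 3913≤4818, side-effect rate 25≤25, efficacy 62≥60).
#6: not dominated (best cost).
#7: not dominated.
#8: dominated by #4 (duration 4≤6, cost 4064≤4220, side-effect rate 17≤40, efficacy 88≥44).
#9: dominated by #2 (duration 13≤17, cost 2126≤2368, side-effect rate 15≤15, efficacy 87≥83).
#10: not dominated (best efficacy).

#1, #2, #4, #6, #7, #10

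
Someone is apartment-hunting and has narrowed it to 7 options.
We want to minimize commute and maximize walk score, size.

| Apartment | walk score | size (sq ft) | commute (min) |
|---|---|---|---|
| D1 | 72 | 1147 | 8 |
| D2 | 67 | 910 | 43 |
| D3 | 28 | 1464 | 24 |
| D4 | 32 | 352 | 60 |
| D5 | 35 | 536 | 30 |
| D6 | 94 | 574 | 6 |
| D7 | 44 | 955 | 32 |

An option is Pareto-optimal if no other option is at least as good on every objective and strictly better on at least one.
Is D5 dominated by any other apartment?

D1 vs D5: walk score 72≥35, size 1147≥536, commute 8≤30 — D1 is at least as good on every objective and strictly better on at least one, so D1 dominates D5.

Yes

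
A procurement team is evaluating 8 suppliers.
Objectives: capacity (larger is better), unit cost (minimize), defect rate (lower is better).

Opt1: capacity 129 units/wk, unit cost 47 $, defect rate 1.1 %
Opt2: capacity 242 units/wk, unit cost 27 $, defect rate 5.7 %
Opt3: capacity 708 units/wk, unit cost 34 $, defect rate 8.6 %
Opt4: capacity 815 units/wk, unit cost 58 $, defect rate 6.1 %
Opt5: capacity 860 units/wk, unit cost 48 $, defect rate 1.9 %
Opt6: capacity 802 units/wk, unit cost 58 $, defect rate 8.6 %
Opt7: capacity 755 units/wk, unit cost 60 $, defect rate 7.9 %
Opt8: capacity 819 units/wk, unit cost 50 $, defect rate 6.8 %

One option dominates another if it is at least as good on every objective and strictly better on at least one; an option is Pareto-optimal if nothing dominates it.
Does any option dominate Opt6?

Opt4 vs Opt6: capacity 815≥802, unit cost 58≤58, defect rate 6.1≤8.6 — Opt4 is at least as good on every objective and strictly better on at least one, so Opt4 dominates Opt6.

Yes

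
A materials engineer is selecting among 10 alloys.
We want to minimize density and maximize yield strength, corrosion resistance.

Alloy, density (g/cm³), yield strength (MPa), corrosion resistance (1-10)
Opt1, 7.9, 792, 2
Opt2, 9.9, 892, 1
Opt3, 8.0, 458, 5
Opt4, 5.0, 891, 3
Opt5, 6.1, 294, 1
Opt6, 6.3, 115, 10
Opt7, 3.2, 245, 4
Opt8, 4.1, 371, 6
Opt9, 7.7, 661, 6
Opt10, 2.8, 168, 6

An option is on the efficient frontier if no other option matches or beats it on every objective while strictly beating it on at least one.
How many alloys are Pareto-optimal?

7

Opt1: dominated by Opt4 (density 5.0≤7.9, yield strength 891≥792, corrosion resistance 3≥2).
Opt2: not dominated (best yield strength).
Opt3: dominated by Opt9 (density 7.7≤8.0, yield strength 661≥458, corrosion resistance 6≥5).
Opt4: not dominated.
Opt5: dominated by Opt4 (density 5.0≤6.1, yield strength 891≥294, corrosion resistance 3≥1).
Opt6: not dominated (best corrosion resistance).
Opt7: not dominated.
Opt8: not dominated.
Opt9: not dominated.
Opt10: not dominated (best density).
Pareto-optimal: Opt2, Opt4, Opt6, Opt7, Opt8, Opt9, Opt10 → 7.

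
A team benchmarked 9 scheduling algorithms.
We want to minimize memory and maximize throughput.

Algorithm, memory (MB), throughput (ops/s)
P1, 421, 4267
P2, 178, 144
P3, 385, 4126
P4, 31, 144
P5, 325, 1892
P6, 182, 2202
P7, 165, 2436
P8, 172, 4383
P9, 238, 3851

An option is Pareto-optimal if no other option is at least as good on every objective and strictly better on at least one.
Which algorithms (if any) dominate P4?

P1: worse on memory (421 vs 31).
P2: worse on memory (178 vs 31).
P3: worse on memory (385 vs 31).
P5: worse on memory (325 vs 31).
P6: worse on memory (182 vs 31).
P7: worse on memory (165 vs 31).
P8: worse on memory (172 vs 31).
P9: worse on memory (238 vs 31).
No option dominates P4.

none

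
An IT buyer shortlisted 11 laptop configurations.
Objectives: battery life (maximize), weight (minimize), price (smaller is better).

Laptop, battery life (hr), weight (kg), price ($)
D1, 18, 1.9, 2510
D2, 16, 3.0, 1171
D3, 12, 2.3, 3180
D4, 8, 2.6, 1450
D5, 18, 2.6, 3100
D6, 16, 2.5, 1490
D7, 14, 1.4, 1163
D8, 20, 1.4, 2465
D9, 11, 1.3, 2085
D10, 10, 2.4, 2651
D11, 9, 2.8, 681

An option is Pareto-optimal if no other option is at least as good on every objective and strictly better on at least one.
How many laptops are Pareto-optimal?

D1: dominated by D8 (battery life 20≥18, weight 1.4≤1.9, price 2465≤2510).
D2: not dominated.
D3: dominated by D1 (battery life 18≥12, weight 1.9≤2.3, price 2510≤3180).
D4: dominated by D7 (battery life 14≥8, weight 1.4≤2.6, price 1163≤1450).
D5: dominated by D1 (battery life 18≥18, weight 1.9≤2.6, price 2510≤3100).
D6: not dominated.
D7: not dominated.
D8: not dominated (best battery life).
D9: not dominated (best weight).
D10: dominated by D1 (battery life 18≥10, weight 1.9≤2.4, price 2510≤2651).
D11: not dominated (best price).
Pareto-optimal: D2, D6, D7, D8, D9, D11 → 6.

6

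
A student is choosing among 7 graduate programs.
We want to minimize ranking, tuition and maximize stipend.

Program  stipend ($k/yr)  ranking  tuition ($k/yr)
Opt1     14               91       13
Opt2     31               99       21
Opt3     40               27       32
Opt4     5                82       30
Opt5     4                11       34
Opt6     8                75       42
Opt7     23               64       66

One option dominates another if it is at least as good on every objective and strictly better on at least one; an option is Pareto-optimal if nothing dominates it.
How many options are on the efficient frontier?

Opt1: not dominated (best tuition).
Opt2: not dominated.
Opt3: not dominated (best stipend).
Opt4: not dominated.
Opt5: not dominated (best ranking).
Opt6: dominated by Opt3 (stipend 40≥8, ranking 27≤75, tuition 32≤42).
Opt7: dominated by Opt3 (stipend 40≥23, ranking 27≤64, tuition 32≤66).
Pareto-optimal: Opt1, Opt2, Opt3, Opt4, Opt5 → 5.

5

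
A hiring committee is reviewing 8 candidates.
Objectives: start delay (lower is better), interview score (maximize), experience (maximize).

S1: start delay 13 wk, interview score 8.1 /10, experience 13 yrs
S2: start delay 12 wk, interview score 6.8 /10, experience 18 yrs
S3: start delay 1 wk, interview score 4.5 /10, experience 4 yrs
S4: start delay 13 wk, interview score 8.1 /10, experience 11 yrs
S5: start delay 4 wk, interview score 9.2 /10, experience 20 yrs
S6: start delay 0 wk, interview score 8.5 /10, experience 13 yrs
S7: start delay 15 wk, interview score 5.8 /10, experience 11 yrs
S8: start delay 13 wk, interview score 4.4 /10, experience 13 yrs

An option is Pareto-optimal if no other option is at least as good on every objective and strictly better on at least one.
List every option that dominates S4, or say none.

S1: start delay 13≤13, interview score 8.1≥8.1, experience 13≥11 — dominates S4.
S5: start delay 4≤13, interview score 9.2≥8.1, experience 20≥11 — dominates S4.
S6: start delay 0≤13, interview score 8.5≥8.1, experience 13≥11 — dominates S4.
Others (S2, S3, S7, S8) are each worse than S4 on at least one objective.

S1, S5, S6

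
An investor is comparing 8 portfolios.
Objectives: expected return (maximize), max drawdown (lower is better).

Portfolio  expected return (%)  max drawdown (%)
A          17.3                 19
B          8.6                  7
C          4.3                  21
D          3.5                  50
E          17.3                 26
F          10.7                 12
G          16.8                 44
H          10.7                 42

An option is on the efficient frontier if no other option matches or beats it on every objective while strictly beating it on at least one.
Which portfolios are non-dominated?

A, B, F

A: not dominated.
B: not dominated (best max drawdown).
C: dominated by A (expected return 17.3≥4.3, max drawdown 19≤21).
D: dominated by A (expected return 17.3≥3.5, max drawdown 19≤50).
E: dominated by A (expected return 17.3≥17.3, max drawdown 19≤26).
F: not dominated.
G: dominated by A (expected return 17.3≥16.8, max drawdown 19≤44).
H: dominated by A (expected return 17.3≥10.7, max drawdown 19≤42).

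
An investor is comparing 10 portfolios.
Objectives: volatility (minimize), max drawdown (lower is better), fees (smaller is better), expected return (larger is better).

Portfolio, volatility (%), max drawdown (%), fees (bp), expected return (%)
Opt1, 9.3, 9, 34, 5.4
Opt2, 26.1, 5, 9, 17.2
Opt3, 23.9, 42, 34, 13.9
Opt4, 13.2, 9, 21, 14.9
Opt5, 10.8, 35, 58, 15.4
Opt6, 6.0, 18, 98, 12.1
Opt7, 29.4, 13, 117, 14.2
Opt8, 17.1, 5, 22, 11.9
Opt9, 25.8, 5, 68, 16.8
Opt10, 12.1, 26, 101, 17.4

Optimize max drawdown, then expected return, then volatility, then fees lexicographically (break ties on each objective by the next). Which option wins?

First minimize max drawdown: best is 5, kept {Opt2, Opt8, Opt9}.
Then maximize expected return: best is 17.2, kept {Opt2}.

Opt2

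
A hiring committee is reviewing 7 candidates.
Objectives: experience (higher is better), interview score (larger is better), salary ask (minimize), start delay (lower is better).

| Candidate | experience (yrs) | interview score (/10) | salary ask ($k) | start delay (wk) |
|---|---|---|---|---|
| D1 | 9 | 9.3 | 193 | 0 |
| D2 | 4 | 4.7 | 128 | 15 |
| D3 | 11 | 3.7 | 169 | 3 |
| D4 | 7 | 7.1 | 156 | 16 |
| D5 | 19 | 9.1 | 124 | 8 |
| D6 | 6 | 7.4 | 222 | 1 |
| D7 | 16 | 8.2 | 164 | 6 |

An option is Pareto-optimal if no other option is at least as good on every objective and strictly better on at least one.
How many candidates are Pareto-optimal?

4

D1: not dominated (best interview score).
D2: dominated by D5 (experience 19≥4, interview score 9.1≥4.7, salary ask 124≤128, start delay 8≤15).
D3: not dominated.
D4: dominated by D5 (experience 19≥7, interview score 9.1≥7.1, salary ask 124≤156, start delay 8≤16).
D5: not dominated (best experience).
D6: dominated by D1 (experience 9≥6, interview score 9.3≥7.4, salary ask 193≤222, start delay 0≤1).
D7: not dominated.
Pareto-optimal: D1, D3, D5, D7 → 4.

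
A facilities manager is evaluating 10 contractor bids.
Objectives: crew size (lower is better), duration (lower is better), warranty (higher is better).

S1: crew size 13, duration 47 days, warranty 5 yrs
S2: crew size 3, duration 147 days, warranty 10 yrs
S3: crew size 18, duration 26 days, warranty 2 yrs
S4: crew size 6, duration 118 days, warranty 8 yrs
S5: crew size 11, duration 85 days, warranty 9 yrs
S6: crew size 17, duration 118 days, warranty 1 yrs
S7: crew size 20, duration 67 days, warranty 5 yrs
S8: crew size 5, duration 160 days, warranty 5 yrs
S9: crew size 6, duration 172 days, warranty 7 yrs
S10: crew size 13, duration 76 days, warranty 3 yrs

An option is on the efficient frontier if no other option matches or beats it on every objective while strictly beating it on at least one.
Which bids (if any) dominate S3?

S1: worse on duration (47 vs 26).
S2: worse on duration (147 vs 26).
S4: worse on duration (118 vs 26).
S5: worse on duration (85 vs 26).
S6: worse on duration (118 vs 26).
S7: worse on crew size (20 vs 18).
S8: worse on duration (160 vs 26).
S9: worse on duration (172 vs 26).
S10: worse on duration (76 vs 26).
No option dominates S3.

none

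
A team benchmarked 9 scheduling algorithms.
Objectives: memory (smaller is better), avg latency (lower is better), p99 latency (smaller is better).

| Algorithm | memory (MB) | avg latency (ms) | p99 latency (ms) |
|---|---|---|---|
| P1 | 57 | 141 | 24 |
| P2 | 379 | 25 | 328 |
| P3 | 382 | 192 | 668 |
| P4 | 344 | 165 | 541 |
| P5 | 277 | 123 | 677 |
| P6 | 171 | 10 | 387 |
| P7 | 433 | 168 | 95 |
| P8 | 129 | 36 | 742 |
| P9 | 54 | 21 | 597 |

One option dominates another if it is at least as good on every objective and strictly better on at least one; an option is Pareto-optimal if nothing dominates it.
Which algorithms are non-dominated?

P1, P2, P6, P9

P1: not dominated (best p99 latency).
P2: not dominated.
P3: dominated by P1 (memory 57≤382, avg latency 141≤192, p99 latency 24≤668).
P4: dominated by P1 (memory 57≤344, avg latency 141≤165, p99 latency 24≤541).
P5: dominated by P6 (memory 171≤277, avg latency 10≤123, p99 latency 387≤677).
P6: not dominated (best avg latency).
P7: dominated by P1 (memory 57≤433, avg latency 141≤168, p99 latency 24≤95).
P8: dominated by P9 (memory 54≤129, avg latency 21≤36, p99 latency 597≤742).
P9: not dominated (best memory).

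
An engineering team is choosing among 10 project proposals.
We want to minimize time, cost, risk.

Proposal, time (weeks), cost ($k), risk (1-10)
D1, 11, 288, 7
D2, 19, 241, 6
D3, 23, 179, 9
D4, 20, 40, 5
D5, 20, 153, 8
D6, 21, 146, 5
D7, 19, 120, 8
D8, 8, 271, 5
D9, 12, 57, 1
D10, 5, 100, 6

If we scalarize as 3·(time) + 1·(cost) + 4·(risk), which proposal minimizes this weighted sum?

D9

D1: 3·11 + 1·288 + 4·7 = 349
D2: 3·19 + 1·241 + 4·6 = 322
D3: 3·23 + 1·179 + 4·9 = 284
D4: 3·20 + 1·40 + 4·5 = 120
D5: 3·20 + 1·153 + 4·8 = 245
D6: 3·21 + 1·146 + 4·5 = 229
D7: 3·19 + 1·120 + 4·8 = 209
D8: 3·8 + 1·271 + 4·5 = 315
D9: 3·12 + 1·57 + 4·1 = 97
D10: 3·5 + 1·100 + 4·6 = 139
Lowest: D9 at 97.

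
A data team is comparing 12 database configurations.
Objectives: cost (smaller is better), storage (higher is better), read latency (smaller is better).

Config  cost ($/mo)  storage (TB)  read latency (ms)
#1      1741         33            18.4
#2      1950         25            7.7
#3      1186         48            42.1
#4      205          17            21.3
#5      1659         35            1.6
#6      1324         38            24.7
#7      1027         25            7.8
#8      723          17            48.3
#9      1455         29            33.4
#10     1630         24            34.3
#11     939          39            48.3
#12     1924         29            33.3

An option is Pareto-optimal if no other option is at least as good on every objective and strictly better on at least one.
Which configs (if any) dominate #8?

#4: cost 205≤723, storage 17≥17, read latency 21.3≤48.3 — dominates #8.
Others (#1, #2, #3, #5, #6, #7, #9, #10, #11, #12) are each worse than #8 on at least one objective.

#4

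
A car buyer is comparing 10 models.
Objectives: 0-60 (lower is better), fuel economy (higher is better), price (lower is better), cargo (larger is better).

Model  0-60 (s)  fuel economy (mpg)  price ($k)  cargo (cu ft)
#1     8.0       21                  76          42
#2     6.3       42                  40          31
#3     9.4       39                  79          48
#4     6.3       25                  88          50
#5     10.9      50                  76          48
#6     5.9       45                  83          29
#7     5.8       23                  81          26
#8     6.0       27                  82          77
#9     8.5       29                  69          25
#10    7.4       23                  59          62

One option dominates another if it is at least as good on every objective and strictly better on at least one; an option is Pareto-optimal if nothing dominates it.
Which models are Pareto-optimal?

#2, #3, #5, #6, #7, #8, #10

#1: dominated by #10 (0-60 7.4≤8.0, fuel economy 23≥21, price 59≤76, cargo 62≥42).
#2: not dominated (best price).
#3: not dominated.
#4: dominated by #8 (0-60 6.0≤6.3, fuel economy 27≥25, price 82≤88, cargo 77≥50).
#5: not dominated (best fuel economy).
#6: not dominated.
#7: not dominated (best 0-60).
#8: not dominated (best cargo).
#9: dominated by #2 (0-60 6.3≤8.5, fuel economy 42≥29, price 40≤69, cargo 31≥25).
#10: not dominated.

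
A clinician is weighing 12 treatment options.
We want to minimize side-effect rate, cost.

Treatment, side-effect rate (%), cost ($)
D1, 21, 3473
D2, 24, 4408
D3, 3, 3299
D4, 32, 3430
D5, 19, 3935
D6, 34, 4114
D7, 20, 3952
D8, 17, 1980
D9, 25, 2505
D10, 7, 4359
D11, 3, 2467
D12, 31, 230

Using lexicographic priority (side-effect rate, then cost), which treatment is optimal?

D11

First minimize side-effect rate: best is 3, kept {D3, D11}.
Then minimize cost: best is 2467, kept {D11}.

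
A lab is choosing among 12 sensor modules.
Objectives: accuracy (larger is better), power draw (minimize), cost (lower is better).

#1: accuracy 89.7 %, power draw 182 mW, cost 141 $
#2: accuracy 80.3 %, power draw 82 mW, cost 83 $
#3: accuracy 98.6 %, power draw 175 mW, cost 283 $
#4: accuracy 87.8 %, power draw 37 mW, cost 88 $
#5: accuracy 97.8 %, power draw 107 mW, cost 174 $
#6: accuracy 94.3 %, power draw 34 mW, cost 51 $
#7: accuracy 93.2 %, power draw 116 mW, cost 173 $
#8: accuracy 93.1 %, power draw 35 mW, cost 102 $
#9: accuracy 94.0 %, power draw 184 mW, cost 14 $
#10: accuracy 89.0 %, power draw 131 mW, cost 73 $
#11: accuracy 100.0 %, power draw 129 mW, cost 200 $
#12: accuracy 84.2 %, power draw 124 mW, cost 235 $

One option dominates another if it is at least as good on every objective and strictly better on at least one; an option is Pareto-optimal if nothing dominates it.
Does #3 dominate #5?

#3 vs #5: #3 is worse on power draw (175 vs 107), so it does not dominate #5.

No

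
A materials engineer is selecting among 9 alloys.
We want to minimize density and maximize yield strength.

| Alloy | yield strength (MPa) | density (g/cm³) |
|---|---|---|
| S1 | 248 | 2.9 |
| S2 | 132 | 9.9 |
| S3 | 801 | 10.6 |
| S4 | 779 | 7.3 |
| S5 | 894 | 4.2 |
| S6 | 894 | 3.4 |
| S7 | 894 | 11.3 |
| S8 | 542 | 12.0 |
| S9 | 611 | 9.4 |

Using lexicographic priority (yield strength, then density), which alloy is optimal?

First maximize yield strength: best is 894, kept {S5, S6, S7}.
Then minimize density: best is 3.4, kept {S6}.

S6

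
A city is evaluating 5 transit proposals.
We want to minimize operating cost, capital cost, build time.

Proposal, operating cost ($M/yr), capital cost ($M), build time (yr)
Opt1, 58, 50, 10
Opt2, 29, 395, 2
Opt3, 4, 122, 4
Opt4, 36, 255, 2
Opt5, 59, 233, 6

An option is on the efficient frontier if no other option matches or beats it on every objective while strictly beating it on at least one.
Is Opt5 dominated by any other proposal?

Opt3 vs Opt5: operating cost 4≤59, capital cost 122≤233, build time 4≤6 — Opt3 is at least as good on every objective and strictly better on at least one, so Opt3 dominates Opt5.

Yes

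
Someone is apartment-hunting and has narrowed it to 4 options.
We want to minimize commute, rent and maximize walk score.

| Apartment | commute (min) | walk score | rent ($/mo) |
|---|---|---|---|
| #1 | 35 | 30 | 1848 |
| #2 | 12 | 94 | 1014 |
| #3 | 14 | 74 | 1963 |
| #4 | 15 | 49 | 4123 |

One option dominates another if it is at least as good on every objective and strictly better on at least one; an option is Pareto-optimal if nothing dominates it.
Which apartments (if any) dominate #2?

none

#1: worse on commute (35 vs 12).
#3: worse on commute (14 vs 12).
#4: worse on commute (15 vs 12).
No option dominates #2.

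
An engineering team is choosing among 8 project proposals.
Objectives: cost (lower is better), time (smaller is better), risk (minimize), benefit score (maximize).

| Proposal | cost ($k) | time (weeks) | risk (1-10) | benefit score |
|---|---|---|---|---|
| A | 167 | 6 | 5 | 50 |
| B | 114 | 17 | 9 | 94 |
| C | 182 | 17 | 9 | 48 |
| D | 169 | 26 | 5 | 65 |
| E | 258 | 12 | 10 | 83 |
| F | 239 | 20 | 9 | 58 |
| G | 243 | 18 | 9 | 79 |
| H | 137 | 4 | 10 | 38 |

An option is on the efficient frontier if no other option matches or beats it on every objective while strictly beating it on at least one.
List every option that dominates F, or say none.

B

B: cost 114≤239, time 17≤20, risk 9≤9, benefit score 94≥58 — dominates F.
Others (A, C, D, E, G, H) are each worse than F on at least one objective.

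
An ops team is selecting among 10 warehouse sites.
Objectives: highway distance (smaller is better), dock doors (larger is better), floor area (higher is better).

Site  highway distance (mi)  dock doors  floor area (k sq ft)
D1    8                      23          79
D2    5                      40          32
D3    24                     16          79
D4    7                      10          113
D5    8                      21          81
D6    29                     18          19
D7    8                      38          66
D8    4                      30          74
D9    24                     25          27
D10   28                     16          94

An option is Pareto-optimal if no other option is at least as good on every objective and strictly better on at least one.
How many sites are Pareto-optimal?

D1: not dominated.
D2: not dominated (best dock doors).
D3: dominated by D1 (highway distance 8≤24, dock doors 23≥16, floor area 79≥79).
D4: not dominated (best floor area).
D5: not dominated.
D6: dominated by D1 (highway distance 8≤29, dock doors 23≥18, floor area 79≥19).
D7: not dominated.
D8: not dominated (best highway distance).
D9: dominated by D2 (highway distance 5≤24, dock doors 40≥25, floor area 32≥27).
D10: not dominated.
Pareto-optimal: D1, D2, D4, D5, D7, D8, D10 → 7.

7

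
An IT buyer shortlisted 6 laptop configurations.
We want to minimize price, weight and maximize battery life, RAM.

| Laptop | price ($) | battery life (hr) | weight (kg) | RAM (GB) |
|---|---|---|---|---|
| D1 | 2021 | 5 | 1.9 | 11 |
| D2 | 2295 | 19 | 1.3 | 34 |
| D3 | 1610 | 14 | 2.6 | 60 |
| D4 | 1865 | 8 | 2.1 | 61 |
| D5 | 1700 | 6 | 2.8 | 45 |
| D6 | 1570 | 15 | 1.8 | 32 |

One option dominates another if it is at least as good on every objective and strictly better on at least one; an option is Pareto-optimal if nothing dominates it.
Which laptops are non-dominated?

D1: dominated by D6 (price 1570≤2021, battery life 15≥5, weight 1.8≤1.9, RAM 32≥11).
D2: not dominated (best battery life).
D3: not dominated.
D4: not dominated (best RAM).
D5: dominated by D3 (price 1610≤1700, battery life 14≥6, weight 2.6≤2.8, RAM 60≥45).
D6: not dominated (best price).

D2, D3, D4, D6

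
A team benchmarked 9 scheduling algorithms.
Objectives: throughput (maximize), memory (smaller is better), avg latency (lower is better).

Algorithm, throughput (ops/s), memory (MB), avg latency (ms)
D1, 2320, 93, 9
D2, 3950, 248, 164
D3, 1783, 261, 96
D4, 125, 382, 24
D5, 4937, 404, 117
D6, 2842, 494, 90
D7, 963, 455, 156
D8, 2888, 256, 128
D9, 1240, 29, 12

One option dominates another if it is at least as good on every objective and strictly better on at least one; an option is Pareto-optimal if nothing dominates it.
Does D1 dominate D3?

D1 vs D3: throughput 2320≥1783, memory 93≤261, avg latency 9≤96 — D1 is at least as good on every objective with at least one strict improvement.

Yes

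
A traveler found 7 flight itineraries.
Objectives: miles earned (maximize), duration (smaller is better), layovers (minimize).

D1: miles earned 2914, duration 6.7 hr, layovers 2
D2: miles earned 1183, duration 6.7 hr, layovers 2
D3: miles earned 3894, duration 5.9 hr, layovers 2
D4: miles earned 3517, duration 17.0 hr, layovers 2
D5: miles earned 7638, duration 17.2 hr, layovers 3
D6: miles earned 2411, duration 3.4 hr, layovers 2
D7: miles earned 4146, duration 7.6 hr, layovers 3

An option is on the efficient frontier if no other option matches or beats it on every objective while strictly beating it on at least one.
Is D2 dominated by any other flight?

D1 vs D2: miles earned 2914≥1183, duration 6.7≤6.7, layovers 2≤2 — D1 is at least as good on every objective and strictly better on at least one, so D1 dominates D2.

Yes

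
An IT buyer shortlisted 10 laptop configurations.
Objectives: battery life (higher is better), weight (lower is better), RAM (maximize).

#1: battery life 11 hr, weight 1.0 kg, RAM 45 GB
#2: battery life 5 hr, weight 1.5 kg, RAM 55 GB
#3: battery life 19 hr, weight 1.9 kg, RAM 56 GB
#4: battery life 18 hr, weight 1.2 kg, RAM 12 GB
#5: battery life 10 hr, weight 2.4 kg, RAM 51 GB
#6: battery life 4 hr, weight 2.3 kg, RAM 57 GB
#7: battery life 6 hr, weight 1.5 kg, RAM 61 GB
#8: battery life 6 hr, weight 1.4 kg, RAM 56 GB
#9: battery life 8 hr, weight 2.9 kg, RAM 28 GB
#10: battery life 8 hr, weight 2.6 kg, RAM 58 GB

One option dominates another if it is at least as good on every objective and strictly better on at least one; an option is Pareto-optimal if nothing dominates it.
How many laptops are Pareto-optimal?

#1: not dominated (best weight).
#2: dominated by #7 (battery life 6≥5, weight 1.5≤1.5, RAM 61≥55).
#3: not dominated (best battery life).
#4: not dominated.
#5: dominated by #3 (battery life 19≥10, weight 1.9≤2.4, RAM 56≥51).
#6: dominated by #7 (battery life 6≥4, weight 1.5≤2.3, RAM 61≥57).
#7: not dominated (best RAM).
#8: not dominated.
#9: dominated by #1 (battery life 11≥8, weight 1.0≤2.9, RAM 45≥28).
#10: not dominated.
Pareto-optimal: #1, #3, #4, #7, #8, #10 → 6.

6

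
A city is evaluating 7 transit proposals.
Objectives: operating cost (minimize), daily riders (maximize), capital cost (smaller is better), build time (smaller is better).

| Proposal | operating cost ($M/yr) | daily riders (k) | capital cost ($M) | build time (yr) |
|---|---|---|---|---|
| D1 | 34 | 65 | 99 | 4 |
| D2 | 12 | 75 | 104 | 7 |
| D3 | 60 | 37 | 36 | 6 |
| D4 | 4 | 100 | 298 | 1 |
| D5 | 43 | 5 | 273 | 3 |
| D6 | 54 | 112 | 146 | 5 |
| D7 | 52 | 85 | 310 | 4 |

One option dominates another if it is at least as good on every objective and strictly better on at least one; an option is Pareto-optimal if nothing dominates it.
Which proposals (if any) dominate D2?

D1: worse on operating cost (34 vs 12).
D3: worse on operating cost (60 vs 12).
D4: worse on capital cost (298 vs 104).
D5: worse on operating cost (43 vs 12).
D6: worse on operating cost (54 vs 12).
D7: worse on operating cost (52 vs 12).
No option dominates D2.

none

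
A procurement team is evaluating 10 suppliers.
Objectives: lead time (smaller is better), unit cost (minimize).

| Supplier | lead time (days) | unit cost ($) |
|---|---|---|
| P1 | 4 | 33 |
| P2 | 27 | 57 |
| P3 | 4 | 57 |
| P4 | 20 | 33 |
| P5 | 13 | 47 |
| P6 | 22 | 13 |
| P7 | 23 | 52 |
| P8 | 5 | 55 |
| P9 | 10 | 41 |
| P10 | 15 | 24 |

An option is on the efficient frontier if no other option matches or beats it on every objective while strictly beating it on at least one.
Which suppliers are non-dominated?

P1: not dominated.
P2: dominated by P1 (lead time 4≤27, unit cost 33≤57).
P3: dominated by P1 (lead time 4≤4, unit cost 33≤57).
P4: dominated by P1 (lead time 4≤20, unit cost 33≤33).
P5: dominated by P1 (lead time 4≤13, unit cost 33≤47).
P6: not dominated (best unit cost).
P7: dominated by P1 (lead time 4≤23, unit cost 33≤52).
P8: dominated by P1 (lead time 4≤5, unit cost 33≤55).
P9: dominated by P1 (lead time 4≤10, unit cost 33≤41).
P10: not dominated.

P1, P6, P10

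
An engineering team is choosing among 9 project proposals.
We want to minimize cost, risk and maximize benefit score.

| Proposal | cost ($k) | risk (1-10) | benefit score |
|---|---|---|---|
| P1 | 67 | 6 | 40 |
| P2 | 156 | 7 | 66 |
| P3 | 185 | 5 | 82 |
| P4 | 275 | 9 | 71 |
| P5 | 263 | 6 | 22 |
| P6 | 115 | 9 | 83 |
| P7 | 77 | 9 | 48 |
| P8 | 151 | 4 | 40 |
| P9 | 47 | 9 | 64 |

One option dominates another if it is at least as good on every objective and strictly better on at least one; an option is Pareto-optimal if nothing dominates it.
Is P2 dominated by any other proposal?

P1: worse on benefit score (40 vs 66).
P3: worse on cost (185 vs 156).
P4: worse on cost (275 vs 156).
P5: worse on cost (263 vs 156).
P6: worse on risk (9 vs 7).
P7: worse on risk (9 vs 7).
P8: worse on benefit score (40 vs 66).
P9: worse on risk (9 vs 7).
No option is at least as good as P2 on every objective and strictly better on one.

No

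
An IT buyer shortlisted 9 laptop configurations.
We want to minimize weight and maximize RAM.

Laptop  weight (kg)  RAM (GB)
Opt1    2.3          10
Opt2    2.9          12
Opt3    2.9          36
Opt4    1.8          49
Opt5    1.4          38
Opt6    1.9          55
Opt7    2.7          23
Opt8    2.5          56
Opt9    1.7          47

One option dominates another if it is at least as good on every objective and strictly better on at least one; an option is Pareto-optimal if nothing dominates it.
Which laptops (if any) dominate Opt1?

Opt4, Opt5, Opt6, Opt9

Opt4: weight 1.8≤2.3, RAM 49≥10 — dominates Opt1.
Opt5: weight 1.4≤2.3, RAM 38≥10 — dominates Opt1.
Opt6: weight 1.9≤2.3, RAM 55≥10 — dominates Opt1.
Opt9: weight 1.7≤2.3, RAM 47≥10 — dominates Opt1.
Others (Opt2, Opt3, Opt7, Opt8) are each worse than Opt1 on at least one objective.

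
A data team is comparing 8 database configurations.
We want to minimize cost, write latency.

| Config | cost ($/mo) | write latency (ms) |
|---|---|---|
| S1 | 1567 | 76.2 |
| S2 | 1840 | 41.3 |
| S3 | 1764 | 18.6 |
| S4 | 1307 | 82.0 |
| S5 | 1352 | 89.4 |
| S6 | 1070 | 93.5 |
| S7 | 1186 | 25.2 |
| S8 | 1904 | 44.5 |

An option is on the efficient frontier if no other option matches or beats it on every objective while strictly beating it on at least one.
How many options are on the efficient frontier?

3

S1: dominated by S7 (cost 1186≤1567, write latency 25.2≤76.2).
S2: dominated by S3 (cost 1764≤1840, write latency 18.6≤41.3).
S3: not dominated (best write latency).
S4: dominated by S7 (cost 1186≤1307, write latency 25.2≤82.0).
S5: dominated by S4 (cost 1307≤1352, write latency 82.0≤89.4).
S6: not dominated (best cost).
S7: not dominated.
S8: dominated by S2 (cost 1840≤1904, write latency 41.3≤44.5).
Pareto-optimal: S3, S6, S7 → 3.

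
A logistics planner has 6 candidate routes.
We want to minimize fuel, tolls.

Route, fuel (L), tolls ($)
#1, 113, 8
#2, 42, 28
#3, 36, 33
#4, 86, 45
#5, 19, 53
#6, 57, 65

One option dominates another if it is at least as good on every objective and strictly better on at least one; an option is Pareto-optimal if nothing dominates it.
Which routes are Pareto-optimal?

#1: not dominated (best tolls).
#2: not dominated.
#3: not dominated.
#4: dominated by #2 (fuel 42≤86, tolls 28≤45).
#5: not dominated (best fuel).
#6: dominated by #2 (fuel 42≤57, tolls 28≤65).

#1, #2, #3, #5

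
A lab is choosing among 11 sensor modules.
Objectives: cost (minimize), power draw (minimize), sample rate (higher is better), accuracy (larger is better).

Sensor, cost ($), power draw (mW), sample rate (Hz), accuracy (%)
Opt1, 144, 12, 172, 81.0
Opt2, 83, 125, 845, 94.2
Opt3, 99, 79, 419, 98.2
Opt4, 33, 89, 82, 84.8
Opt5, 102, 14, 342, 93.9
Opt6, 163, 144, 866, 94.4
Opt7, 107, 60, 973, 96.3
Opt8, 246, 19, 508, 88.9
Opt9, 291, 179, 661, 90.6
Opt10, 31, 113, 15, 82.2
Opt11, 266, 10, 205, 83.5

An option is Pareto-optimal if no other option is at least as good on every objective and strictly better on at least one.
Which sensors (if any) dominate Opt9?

Opt2: cost 83≤291, power draw 125≤179, sample rate 845≥661, accuracy 94.2≥90.6 — dominates Opt9.
Opt6: cost 163≤291, power draw 144≤179, sample rate 866≥661, accuracy 94.4≥90.6 — dominates Opt9.
Opt7: cost 107≤291, power draw 60≤179, sample rate 973≥661, accuracy 96.3≥90.6 — dominates Opt9.
Others (Opt1, Opt3, Opt4, Opt5, Opt8, Opt10, Opt11) are each worse than Opt9 on at least one objective.

Opt2, Opt6, Opt7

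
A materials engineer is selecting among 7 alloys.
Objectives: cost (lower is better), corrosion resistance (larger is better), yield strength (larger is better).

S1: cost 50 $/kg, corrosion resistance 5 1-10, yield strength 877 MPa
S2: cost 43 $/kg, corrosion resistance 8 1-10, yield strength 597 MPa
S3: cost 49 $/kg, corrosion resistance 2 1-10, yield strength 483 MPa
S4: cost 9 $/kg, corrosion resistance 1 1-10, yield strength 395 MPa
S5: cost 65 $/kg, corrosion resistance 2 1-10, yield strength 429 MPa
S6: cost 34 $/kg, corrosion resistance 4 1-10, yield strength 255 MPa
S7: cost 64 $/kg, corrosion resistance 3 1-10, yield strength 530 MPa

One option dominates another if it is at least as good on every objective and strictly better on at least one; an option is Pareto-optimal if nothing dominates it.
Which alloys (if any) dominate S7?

S1, S2

S1: cost 50≤64, corrosion resistance 5≥3, yield strength 877≥530 — dominates S7.
S2: cost 43≤64, corrosion resistance 8≥3, yield strength 597≥530 — dominates S7.
Others (S3, S4, S5, S6) are each worse than S7 on at least one objective.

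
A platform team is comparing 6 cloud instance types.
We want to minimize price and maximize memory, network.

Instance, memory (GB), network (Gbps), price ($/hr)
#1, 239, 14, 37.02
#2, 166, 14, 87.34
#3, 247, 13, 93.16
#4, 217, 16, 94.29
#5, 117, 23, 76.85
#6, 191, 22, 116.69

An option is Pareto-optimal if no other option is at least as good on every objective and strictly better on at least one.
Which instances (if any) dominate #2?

#1: memory 239≥166, network 14≥14, price 37.02≤87.34 — dominates #2.
Others (#3, #4, #5, #6) are each worse than #2 on at least one objective.

#1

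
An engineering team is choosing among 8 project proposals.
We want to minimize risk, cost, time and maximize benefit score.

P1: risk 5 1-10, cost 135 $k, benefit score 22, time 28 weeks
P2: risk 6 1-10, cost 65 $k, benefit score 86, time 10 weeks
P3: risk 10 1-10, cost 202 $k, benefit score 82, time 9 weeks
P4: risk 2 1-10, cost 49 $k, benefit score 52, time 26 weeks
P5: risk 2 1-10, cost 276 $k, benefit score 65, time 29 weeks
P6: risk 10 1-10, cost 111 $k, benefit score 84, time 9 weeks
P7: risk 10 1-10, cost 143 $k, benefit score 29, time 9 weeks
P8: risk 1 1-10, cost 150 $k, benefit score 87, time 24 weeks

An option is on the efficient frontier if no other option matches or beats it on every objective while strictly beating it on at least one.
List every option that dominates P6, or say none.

P1: worse on cost (135 vs 111).
P2: worse on time (10 vs 9).
P3: worse on cost (202 vs 111).
P4: worse on benefit score (52 vs 84).
P5: worse on cost (276 vs 111).
P7: worse on cost (143 vs 111).
P8: worse on cost (150 vs 111).
No option dominates P6.

none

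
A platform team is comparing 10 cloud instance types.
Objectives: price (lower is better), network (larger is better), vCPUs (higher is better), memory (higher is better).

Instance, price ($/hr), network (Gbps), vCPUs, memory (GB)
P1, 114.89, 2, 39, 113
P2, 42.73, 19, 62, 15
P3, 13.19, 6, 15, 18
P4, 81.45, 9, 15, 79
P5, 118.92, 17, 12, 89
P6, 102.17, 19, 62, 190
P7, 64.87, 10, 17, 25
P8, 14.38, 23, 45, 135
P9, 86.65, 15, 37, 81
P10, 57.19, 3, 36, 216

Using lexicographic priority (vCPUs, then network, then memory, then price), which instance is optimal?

First maximize vCPUs: best is 62, kept {P2, P6}.
Then maximize network: best is 19, kept {P2, P6}.
Then maximize memory: best is 190, kept {P6}.

P6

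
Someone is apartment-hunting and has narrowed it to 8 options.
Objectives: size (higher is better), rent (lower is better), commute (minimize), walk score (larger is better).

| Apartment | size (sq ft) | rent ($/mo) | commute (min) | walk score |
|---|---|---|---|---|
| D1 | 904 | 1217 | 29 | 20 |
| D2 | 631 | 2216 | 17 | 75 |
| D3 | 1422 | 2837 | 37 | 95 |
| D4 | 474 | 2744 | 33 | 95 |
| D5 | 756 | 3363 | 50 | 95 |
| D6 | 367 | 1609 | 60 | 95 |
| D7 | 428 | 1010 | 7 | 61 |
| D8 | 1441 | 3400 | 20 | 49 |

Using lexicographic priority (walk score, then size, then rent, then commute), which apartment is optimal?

D3

First maximize walk score: best is 95, kept {D3, D4, D5, D6}.
Then maximize size: best is 1422, kept {D3}.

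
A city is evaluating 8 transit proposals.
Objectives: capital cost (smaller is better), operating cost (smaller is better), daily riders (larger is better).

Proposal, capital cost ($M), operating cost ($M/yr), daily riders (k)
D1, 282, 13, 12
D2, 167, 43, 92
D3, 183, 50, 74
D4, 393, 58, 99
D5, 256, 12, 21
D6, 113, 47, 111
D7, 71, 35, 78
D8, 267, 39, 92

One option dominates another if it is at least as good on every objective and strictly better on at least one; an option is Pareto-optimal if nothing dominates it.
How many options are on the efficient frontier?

5

D1: dominated by D5 (capital cost 256≤282, operating cost 12≤13, daily riders 21≥12).
D2: not dominated.
D3: dominated by D2 (capital cost 167≤183, operating cost 43≤50, daily riders 92≥74).
D4: dominated by D6 (capital cost 113≤393, operating cost 47≤58, daily riders 111≥99).
D5: not dominated (best operating cost).
D6: not dominated (best daily riders).
D7: not dominated (best capital cost).
D8: not dominated.
Pareto-optimal: D2, D5, D6, D7, D8 → 5.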